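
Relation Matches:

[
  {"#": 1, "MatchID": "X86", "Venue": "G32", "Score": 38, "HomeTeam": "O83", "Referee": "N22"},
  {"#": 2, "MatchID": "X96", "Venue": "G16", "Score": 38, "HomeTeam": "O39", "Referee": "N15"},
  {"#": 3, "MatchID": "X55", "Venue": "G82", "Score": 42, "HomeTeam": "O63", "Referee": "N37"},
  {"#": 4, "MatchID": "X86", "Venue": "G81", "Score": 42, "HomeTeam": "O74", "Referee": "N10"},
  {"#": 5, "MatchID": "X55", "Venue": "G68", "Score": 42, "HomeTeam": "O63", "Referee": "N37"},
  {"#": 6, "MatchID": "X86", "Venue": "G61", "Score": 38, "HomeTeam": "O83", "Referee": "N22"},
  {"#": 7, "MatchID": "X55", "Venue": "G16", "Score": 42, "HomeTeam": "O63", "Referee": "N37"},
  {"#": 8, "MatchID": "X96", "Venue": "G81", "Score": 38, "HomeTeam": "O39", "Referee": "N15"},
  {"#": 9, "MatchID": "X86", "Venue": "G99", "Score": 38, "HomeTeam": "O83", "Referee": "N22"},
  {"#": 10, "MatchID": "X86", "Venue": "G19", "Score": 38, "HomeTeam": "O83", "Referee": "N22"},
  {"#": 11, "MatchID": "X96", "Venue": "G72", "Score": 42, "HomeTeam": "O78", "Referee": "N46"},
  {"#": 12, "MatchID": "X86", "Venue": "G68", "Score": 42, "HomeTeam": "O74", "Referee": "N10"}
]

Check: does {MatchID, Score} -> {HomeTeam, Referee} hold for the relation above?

(MatchID=X86, Score=38): rows 1, 6, 9, 10 → {HomeTeam,Referee} = (O83, N22), (O83, N22), (O83, N22), (O83, N22) ✓
(MatchID=X96, Score=38): rows 2, 8 → {HomeTeam,Referee} = (O39, N15), (O39, N15) ✓
(MatchID=X55, Score=42): rows 3, 5, 7 → {HomeTeam,Referee} = (O63, N37), (O63, N37), (O63, N37) ✓
(MatchID=X86, Score=42): rows 4, 12 → {HomeTeam,Referee} = (O74, N10), (O74, N10) ✓
(MatchID=X96, Score=42): row 11 → {HomeTeam,Referee} = (O78, N46) ✓
Every {MatchID, Score} value is associated with a single {HomeTeam, Referee} value, so {MatchID, Score} -> {HomeTeam, Referee} holds.

Yes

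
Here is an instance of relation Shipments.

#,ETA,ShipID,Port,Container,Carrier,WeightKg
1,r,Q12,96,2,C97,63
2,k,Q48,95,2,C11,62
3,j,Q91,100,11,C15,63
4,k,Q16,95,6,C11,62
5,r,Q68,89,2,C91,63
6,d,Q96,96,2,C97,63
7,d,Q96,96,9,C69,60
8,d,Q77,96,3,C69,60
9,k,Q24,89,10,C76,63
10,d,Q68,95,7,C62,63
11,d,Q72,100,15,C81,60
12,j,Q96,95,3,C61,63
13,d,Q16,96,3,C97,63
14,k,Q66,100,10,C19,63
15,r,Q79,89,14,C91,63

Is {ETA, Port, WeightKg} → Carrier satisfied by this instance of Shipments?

(ETA=r, Port=96, WeightKg=63): row 1 → Carrier = C97 ✓
(ETA=k, Port=95, WeightKg=62): rows 2, 4 → Carrier = C11, C11 ✓
(ETA=j, Port=100, WeightKg=63): row 3 → Carrier = C15 ✓
(ETA=r, Port=89, WeightKg=63): rows 5, 15 → Carrier = C91, C91 ✓
(ETA=d, Port=96, WeightKg=63): rows 6, 13 → Carrier = C97, C97 ✓
(ETA=d, Port=96, WeightKg=60): rows 7, 8 → Carrier = C69, C69 ✓
(ETA=k, Port=89, WeightKg=63): row 9 → Carrier = C76 ✓
(ETA=d, Port=95, WeightKg=63): row 10 → Carrier = C62 ✓
(ETA=d, Port=100, WeightKg=60): row 11 → Carrier = C81 ✓
(ETA=j, Port=95, WeightKg=63): row 12 → Carrier = C61 ✓
(ETA=k, Port=100, WeightKg=63): row 14 → Carrier = C19 ✓
Every {ETA, Port, WeightKg} value is associated with a single Carrier value, so {ETA, Port, WeightKg} → Carrier holds.

Yes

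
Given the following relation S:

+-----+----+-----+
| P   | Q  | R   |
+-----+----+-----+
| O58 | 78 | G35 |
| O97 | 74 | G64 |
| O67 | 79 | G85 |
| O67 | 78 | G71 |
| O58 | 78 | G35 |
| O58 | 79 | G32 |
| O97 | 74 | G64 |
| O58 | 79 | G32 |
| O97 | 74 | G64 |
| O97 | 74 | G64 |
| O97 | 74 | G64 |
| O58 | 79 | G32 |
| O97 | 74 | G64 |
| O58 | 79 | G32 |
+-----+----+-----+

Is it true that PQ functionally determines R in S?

Yes

(P=O58, Q=78): 2 rows → R = G35, G35 ✓
(P=O97, Q=74): 6 rows → R = G64, G64, G64, G64, G64, G64 ✓
(P=O67, Q=79): 1 row → R = G85 ✓
(P=O67, Q=78): 1 row → R = G71 ✓
(P=O58, Q=79): 4 rows → R = G32, G32, G32, G32 ✓
Every PQ value is associated with a single R value, so PQ → R holds.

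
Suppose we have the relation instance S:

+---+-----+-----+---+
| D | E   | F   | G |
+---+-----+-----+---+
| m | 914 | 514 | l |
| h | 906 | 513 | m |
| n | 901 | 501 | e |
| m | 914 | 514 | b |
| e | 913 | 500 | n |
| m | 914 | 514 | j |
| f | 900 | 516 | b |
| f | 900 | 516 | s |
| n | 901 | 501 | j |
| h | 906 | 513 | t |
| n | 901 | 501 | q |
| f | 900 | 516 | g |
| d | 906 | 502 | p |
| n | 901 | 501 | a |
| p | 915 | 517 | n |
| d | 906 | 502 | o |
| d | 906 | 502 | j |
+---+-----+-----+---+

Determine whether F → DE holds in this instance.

F=514: 3 rows → {D,E} = (m, 914), (m, 914), (m, 914) ✓
F=513: 2 rows → {D,E} = (h, 906), (h, 906) ✓
F=501: 4 rows → {D,E} = (n, 901), (n, 901), (n, 901), (n, 901) ✓
F=500: 1 row → {D,E} = (e, 913) ✓
F=516: 3 rows → {D,E} = (f, 900), (f, 900), (f, 900) ✓
F=502: 3 rows → {D,E} = (d, 906), (d, 906), (d, 906) ✓
F=517: 1 row → {D,E} = (p, 915) ✓
Every F value is associated with a single DE value, so F → DE holds.

Yes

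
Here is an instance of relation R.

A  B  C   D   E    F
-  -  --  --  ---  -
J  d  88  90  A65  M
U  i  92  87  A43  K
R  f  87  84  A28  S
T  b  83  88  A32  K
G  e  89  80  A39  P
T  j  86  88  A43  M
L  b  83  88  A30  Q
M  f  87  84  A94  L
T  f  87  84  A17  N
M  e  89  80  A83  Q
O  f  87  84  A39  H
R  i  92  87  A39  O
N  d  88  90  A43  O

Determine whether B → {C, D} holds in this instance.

Yes

B=d: 2 rows → {C,D} = (88, 90), (88, 90) ✓
B=i: 2 rows → {C,D} = (92, 87), (92, 87) ✓
B=f: 4 rows → {C,D} = (87, 84), (87, 84), (87, 84), (87, 84) ✓
B=b: 2 rows → {C,D} = (83, 88), (83, 88) ✓
B=e: 2 rows → {C,D} = (89, 80), (89, 80) ✓
B=j: 1 row → {C,D} = (86, 88) ✓
Every B value is associated with a single {C, D} value, so B → {C, D} holds.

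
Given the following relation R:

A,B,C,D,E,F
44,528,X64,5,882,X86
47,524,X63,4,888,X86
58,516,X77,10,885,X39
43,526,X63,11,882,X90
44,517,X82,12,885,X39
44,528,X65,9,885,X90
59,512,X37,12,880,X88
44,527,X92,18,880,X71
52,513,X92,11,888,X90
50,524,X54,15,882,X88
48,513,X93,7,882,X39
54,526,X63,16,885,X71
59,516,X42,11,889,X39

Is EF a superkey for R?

Two distinct rows share (E=885, F=X39), so EF does not determine every attribute — not a superkey.

No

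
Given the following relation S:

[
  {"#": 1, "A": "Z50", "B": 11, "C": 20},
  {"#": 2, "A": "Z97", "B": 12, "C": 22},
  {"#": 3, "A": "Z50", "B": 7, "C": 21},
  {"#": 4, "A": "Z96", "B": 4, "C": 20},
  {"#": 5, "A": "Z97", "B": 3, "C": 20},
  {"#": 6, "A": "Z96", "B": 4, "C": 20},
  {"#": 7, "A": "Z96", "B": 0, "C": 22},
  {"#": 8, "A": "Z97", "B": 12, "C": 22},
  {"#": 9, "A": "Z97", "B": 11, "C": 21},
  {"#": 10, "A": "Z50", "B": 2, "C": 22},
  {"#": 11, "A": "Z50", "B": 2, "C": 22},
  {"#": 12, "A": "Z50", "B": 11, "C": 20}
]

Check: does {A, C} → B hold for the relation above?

Yes

(A=Z50, C=20): rows 1, 12 → B = 11, 11 ✓
(A=Z97, C=22): rows 2, 8 → B = 12, 12 ✓
(A=Z50, C=21): row 3 → B = 7 ✓
(A=Z96, C=20): rows 4, 6 → B = 4, 4 ✓
(A=Z97, C=20): row 5 → B = 3 ✓
(A=Z96, C=22): row 7 → B = 0 ✓
(A=Z97, C=21): row 9 → B = 11 ✓
(A=Z50, C=22): rows 10, 11 → B = 2, 2 ✓
Every {A, C} value is associated with a single B value, so {A, C} → B holds.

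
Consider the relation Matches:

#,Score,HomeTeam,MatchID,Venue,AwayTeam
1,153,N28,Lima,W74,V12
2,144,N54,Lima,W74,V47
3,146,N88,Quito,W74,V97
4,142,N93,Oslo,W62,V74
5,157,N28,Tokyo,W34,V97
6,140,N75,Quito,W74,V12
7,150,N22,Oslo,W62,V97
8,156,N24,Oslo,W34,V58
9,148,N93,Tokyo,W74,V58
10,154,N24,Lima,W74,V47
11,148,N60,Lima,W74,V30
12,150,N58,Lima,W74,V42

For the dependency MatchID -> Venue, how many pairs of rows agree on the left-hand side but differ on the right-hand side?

MatchID=Lima: all 5 rows agree on Venue — 0 pairs.
MatchID=Quito: all 2 rows agree on Venue — 0 pairs.
MatchID=Oslo: violating pairs (4,8), (7,8) — 2 pairs.
MatchID=Tokyo: violating pairs (5,9) — 1 pair.

3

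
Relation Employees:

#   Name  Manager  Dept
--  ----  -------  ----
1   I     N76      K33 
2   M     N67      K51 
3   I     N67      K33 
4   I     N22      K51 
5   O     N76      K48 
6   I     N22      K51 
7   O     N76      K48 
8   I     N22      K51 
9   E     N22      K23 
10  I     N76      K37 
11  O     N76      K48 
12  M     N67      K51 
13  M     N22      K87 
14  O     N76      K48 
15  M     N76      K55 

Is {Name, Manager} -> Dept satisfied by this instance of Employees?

No

(Name=I, Manager=N76): rows 1, 10 → Dept takes values {K33, K37} — violation
(Name=M, Manager=N67): rows 2, 12 → Dept = K51, K51 ✓
(Name=I, Manager=N67): row 3 → Dept = K33 ✓
(Name=I, Manager=N22): rows 4, 6, 8 → Dept = K51, K51, K51 ✓
(Name=O, Manager=N76): rows 5, 7, 11, 14 → Dept = K48, K48, K48, K48 ✓
(Name=E, Manager=N22): row 9 → Dept = K23 ✓
(Name=M, Manager=N22): row 13 → Dept = K87 ✓
(Name=M, Manager=N76): row 15 → Dept = K55 ✓
Two rows agree on {Name, Manager} but differ on Dept, so {Name, Manager} -> Dept does not hold.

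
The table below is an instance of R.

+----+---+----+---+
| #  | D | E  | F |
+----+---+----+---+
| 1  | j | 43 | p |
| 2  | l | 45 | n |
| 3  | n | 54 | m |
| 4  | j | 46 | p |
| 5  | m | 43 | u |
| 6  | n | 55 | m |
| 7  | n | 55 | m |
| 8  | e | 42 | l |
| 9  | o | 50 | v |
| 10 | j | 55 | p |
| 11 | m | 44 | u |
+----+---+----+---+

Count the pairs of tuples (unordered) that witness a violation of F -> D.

F=p: all 3 rows agree on D — 0 pairs.
F=m: all 3 rows agree on D — 0 pairs.
F=u: all 2 rows agree on D — 0 pairs.

0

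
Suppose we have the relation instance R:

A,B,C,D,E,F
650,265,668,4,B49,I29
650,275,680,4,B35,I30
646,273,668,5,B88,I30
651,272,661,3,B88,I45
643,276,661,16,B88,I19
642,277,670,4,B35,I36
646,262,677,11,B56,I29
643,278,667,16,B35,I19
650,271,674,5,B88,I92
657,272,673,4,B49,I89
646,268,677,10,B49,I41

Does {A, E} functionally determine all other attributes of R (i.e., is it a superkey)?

Yes

All 11 rows have distinct {A, E} values, so {A, E} → (all attributes) holds and {A, E} is a superkey.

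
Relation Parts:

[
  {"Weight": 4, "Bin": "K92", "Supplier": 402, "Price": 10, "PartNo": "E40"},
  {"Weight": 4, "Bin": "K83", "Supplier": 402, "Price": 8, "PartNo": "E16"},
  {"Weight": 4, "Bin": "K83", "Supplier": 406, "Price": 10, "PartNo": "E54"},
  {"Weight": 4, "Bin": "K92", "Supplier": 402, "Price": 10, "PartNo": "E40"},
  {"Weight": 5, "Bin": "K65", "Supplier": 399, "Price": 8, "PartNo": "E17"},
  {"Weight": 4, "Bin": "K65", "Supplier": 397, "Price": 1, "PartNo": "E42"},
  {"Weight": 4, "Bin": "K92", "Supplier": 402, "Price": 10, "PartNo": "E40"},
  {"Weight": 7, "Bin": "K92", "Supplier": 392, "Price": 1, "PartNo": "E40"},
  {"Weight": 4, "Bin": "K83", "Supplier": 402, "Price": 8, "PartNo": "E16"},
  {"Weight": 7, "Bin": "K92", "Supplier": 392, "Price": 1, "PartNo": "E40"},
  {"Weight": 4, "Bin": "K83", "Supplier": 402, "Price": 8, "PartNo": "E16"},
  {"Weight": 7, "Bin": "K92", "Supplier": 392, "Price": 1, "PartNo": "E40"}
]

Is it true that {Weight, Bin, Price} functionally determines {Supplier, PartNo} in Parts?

(Weight=4, Bin=K92, Price=10): 3 rows → {Supplier,PartNo} = (402, E40), (402, E40), (402, E40) ✓
(Weight=4, Bin=K83, Price=8): 3 rows → {Supplier,PartNo} = (402, E16), (402, E16), (402, E16) ✓
(Weight=4, Bin=K83, Price=10): 1 row → {Supplier,PartNo} = (406, E54) ✓
(Weight=5, Bin=K65, Price=8): 1 row → {Supplier,PartNo} = (399, E17) ✓
(Weight=4, Bin=K65, Price=1): 1 row → {Supplier,PartNo} = (397, E42) ✓
(Weight=7, Bin=K92, Price=1): 3 rows → {Supplier,PartNo} = (392, E40), (392, E40), (392, E40) ✓
Every {Weight, Bin, Price} value is associated with a single {Supplier, PartNo} value, so {Weight, Bin, Price} → {Supplier, PartNo} holds.

Yes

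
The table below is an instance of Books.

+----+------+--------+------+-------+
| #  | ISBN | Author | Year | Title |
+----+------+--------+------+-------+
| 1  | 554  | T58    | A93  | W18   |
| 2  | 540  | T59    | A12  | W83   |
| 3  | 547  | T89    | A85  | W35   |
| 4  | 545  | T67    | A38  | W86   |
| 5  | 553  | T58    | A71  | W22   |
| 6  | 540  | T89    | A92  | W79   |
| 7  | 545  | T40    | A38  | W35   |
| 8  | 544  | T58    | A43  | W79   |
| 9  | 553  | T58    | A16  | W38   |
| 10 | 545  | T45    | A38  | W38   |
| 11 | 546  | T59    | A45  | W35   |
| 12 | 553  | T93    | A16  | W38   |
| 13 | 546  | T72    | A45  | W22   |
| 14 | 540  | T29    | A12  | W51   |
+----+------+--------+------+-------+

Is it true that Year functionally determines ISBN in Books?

Yes

Year=A93: row 1 → ISBN = 554 ✓
Year=A12: rows 2, 14 → ISBN = 540, 540 ✓
Year=A85: row 3 → ISBN = 547 ✓
Year=A38: rows 4, 7, 10 → ISBN = 545, 545, 545 ✓
Year=A71: row 5 → ISBN = 553 ✓
Year=A92: row 6 → ISBN = 540 ✓
Year=A43: row 8 → ISBN = 544 ✓
Year=A16: rows 9, 12 → ISBN = 553, 553 ✓
Year=A45: rows 11, 13 → ISBN = 546, 546 ✓
Every Year value is associated with a single ISBN value, so Year → ISBN holds.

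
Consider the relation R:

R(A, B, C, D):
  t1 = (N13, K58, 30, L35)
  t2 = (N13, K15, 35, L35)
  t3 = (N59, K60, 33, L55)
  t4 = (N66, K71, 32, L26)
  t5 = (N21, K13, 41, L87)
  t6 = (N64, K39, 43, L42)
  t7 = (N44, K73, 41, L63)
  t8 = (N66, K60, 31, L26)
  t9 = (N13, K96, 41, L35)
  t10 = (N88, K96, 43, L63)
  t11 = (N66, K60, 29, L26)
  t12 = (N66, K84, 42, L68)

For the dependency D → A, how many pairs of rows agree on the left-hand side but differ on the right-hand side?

1

D=L35: all 3 rows agree on A — 0 pairs.
D=L26: all 3 rows agree on A — 0 pairs.
D=L63: violating pairs (7,10) — 1 pair.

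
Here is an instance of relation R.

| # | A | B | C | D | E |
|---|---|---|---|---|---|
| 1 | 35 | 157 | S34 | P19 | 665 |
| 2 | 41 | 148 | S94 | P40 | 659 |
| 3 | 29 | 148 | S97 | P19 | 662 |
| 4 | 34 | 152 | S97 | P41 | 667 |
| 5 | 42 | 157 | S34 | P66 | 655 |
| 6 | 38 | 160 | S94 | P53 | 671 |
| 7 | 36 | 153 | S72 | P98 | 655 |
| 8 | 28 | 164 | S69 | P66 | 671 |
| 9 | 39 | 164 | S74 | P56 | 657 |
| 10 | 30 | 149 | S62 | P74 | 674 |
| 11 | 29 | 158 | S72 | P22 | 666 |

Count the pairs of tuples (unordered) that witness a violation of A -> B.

A=29: violating pairs (3,11) — 1 pair.

1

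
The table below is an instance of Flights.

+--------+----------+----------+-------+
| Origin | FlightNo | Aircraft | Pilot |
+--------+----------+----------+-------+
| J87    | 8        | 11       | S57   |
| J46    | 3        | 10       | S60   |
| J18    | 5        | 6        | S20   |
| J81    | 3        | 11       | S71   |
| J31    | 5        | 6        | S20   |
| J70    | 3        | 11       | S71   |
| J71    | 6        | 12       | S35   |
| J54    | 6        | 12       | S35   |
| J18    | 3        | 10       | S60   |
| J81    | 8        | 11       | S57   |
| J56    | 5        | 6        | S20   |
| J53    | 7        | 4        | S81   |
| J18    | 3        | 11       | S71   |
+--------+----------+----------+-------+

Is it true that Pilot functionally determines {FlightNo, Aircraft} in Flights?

Pilot=S57: 2 rows → {FlightNo,Aircraft} = (8, 11), (8, 11) ✓
Pilot=S60: 2 rows → {FlightNo,Aircraft} = (3, 10), (3, 10) ✓
Pilot=S20: 3 rows → {FlightNo,Aircraft} = (5, 6), (5, 6), (5, 6) ✓
Pilot=S71: 3 rows → {FlightNo,Aircraft} = (3, 11), (3, 11), (3, 11) ✓
Pilot=S35: 2 rows → {FlightNo,Aircraft} = (6, 12), (6, 12) ✓
Pilot=S81: 1 row → {FlightNo,Aircraft} = (7, 4) ✓
Every Pilot value is associated with a single {FlightNo, Aircraft} value, so Pilot → {FlightNo, Aircraft} holds.

Yes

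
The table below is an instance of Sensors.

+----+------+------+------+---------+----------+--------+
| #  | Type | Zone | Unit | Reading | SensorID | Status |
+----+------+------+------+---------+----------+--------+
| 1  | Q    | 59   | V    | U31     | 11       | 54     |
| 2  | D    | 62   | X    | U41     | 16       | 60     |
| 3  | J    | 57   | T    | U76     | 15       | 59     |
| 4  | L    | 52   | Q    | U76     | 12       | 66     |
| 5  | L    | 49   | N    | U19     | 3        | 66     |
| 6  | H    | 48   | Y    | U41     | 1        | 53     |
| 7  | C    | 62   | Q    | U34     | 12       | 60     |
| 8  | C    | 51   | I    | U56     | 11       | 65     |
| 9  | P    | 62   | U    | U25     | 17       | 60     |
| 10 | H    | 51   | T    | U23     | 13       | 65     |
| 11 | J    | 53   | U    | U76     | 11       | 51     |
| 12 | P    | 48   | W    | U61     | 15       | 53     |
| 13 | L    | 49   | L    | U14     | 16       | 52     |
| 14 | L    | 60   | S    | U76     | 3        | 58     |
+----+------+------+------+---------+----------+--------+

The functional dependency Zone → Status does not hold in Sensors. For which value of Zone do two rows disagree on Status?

Zone=59: row 1 → Status = 54 ✓
Zone=62: rows 2, 7, 9 → Status = 60, 60, 60 ✓
Zone=57: row 3 → Status = 59 ✓
Zone=52: row 4 → Status = 66 ✓
Zone=49: rows 5, 13 → Status takes values {66, 52} — violation
Zone=48: rows 6, 12 → Status = 53, 53 ✓
Zone=51: rows 8, 10 → Status = 65, 65 ✓
Zone=53: row 11 → Status = 51 ✓
Zone=60: row 14 → Status = 58 ✓
The only Zone value with inconsistent Status is Zone=49.

49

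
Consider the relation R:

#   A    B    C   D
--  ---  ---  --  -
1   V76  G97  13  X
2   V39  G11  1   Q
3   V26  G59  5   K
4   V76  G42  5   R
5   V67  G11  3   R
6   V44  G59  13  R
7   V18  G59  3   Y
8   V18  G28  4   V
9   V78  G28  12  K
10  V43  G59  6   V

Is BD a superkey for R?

Yes

All 10 rows have distinct BD values, so BD → (all attributes) holds and BD is a superkey.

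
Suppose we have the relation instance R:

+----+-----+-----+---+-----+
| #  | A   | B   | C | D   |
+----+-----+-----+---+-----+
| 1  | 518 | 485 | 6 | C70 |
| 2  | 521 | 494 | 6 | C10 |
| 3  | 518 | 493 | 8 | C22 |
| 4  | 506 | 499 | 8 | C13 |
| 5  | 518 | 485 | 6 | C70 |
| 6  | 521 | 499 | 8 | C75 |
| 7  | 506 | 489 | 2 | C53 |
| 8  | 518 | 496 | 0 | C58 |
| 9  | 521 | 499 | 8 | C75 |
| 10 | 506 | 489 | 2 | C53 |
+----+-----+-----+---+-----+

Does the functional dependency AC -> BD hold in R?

(A=518, C=6): rows 1, 5 → {B,D} = (485, C70), (485, C70) ✓
(A=521, C=6): row 2 → {B,D} = (494, C10) ✓
(A=518, C=8): row 3 → {B,D} = (493, C22) ✓
(A=506, C=8): row 4 → {B,D} = (499, C13) ✓
(A=521, C=8): rows 6, 9 → {B,D} = (499, C75), (499, C75) ✓
(A=506, C=2): rows 7, 10 → {B,D} = (489, C53), (489, C53) ✓
(A=518, C=0): row 8 → {B,D} = (496, C58) ✓
Every AC value is associated with a single BD value, so AC -> BD holds.

Yes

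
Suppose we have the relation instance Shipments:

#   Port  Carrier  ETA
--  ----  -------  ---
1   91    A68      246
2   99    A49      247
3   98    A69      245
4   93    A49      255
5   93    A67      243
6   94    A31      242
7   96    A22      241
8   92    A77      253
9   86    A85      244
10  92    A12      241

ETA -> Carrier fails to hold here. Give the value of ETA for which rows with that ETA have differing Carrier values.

241

ETA=246: row 1 → Carrier = A68 ✓
ETA=247: row 2 → Carrier = A49 ✓
ETA=245: row 3 → Carrier = A69 ✓
ETA=255: row 4 → Carrier = A49 ✓
ETA=243: row 5 → Carrier = A67 ✓
ETA=242: row 6 → Carrier = A31 ✓
ETA=241: rows 7, 10 → Carrier takes values {A22, A12} — violation
ETA=253: row 8 → Carrier = A77 ✓
ETA=244: row 9 → Carrier = A85 ✓
The only ETA value with inconsistent Carrier is ETA=241.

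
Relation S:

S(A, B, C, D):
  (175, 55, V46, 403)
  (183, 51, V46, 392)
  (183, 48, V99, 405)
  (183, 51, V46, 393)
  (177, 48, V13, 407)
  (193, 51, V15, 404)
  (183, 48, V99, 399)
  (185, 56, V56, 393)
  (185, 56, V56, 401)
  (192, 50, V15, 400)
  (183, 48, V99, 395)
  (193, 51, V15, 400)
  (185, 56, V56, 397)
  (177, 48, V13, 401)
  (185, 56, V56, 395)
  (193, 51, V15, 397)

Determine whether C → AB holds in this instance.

No

C=V46: 3 rows → {A,B} takes values {(175, 55), (183, 51)} — violation
C=V99: 3 rows → {A,B} = (183, 48), (183, 48), (183, 48) ✓
C=V13: 2 rows → {A,B} = (177, 48), (177, 48) ✓
C=V15: 4 rows → {A,B} takes values {(193, 51), (192, 50)} — violation
C=V56: 4 rows → {A,B} = (185, 56), (185, 56), (185, 56), (185, 56) ✓
Two rows agree on C but differ on AB, so C → AB does not hold.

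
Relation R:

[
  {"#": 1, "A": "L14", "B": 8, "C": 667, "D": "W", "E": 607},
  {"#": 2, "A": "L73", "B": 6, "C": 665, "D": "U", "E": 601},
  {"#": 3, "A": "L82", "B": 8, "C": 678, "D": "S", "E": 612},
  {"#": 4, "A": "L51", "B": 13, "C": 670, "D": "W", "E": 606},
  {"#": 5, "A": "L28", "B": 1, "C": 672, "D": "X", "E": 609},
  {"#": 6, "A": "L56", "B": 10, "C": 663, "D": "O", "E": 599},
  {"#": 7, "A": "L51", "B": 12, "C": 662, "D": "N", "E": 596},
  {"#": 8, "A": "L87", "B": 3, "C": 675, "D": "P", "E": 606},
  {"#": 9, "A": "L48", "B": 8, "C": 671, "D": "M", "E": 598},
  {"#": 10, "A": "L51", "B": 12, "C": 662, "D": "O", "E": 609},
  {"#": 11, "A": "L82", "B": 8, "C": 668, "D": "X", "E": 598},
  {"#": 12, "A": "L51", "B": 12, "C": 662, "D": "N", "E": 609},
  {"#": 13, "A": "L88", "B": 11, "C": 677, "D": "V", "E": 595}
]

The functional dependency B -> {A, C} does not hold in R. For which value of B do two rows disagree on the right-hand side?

8

B=8: rows 1, 3, 9, 11 → {A,C} takes values {(L14, 667), (L82, 678), (L48, 671), (L82, 668)} — violation
B=6: row 2 → {A,C} = (L73, 665) ✓
B=13: row 4 → {A,C} = (L51, 670) ✓
B=1: row 5 → {A,C} = (L28, 672) ✓
B=10: row 6 → {A,C} = (L56, 663) ✓
B=12: rows 7, 10, 12 → {A,C} = (L51, 662), (L51, 662), (L51, 662) ✓
B=3: row 8 → {A,C} = (L87, 675) ✓
B=11: row 13 → {A,C} = (L88, 677) ✓
The only B value with inconsistent RHS is B=8.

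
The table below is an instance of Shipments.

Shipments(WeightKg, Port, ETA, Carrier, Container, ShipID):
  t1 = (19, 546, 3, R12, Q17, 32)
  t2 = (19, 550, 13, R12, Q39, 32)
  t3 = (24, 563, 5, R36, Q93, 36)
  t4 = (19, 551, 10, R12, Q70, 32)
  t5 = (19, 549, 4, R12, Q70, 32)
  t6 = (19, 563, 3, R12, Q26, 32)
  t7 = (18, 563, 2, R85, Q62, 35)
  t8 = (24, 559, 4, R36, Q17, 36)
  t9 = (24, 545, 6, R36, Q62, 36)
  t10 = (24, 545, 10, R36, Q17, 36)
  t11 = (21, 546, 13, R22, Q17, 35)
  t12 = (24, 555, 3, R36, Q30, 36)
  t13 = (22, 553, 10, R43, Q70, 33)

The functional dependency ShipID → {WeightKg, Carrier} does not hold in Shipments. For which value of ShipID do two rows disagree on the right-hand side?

35

ShipID=32: rows 1, 2, 4, 5, 6 → {WeightKg,Carrier} = (19, R12), (19, R12), (19, R12), (19, R12), (19, R12) ✓
ShipID=36: rows 3, 8, 9, 10, 12 → {WeightKg,Carrier} = (24, R36), (24, R36), (24, R36), (24, R36), (24, R36) ✓
ShipID=35: rows 7, 11 → {WeightKg,Carrier} takes values {(18, R85), (21, R22)} — violation
ShipID=33: row 13 → {WeightKg,Carrier} = (22, R43) ✓
The only ShipID value with inconsistent RHS is ShipID=35.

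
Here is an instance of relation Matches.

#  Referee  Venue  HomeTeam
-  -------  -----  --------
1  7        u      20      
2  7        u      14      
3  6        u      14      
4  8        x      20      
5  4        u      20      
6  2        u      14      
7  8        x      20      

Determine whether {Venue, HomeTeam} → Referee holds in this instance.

(Venue=u, HomeTeam=20): rows 1, 5 → Referee takes values {7, 4} — violation
(Venue=u, HomeTeam=14): rows 2, 3, 6 → Referee takes values {7, 6, 2} — violation
(Venue=x, HomeTeam=20): rows 4, 7 → Referee = 8, 8 ✓
Two rows agree on {Venue, HomeTeam} but differ on Referee, so {Venue, HomeTeam} → Referee does not hold.

No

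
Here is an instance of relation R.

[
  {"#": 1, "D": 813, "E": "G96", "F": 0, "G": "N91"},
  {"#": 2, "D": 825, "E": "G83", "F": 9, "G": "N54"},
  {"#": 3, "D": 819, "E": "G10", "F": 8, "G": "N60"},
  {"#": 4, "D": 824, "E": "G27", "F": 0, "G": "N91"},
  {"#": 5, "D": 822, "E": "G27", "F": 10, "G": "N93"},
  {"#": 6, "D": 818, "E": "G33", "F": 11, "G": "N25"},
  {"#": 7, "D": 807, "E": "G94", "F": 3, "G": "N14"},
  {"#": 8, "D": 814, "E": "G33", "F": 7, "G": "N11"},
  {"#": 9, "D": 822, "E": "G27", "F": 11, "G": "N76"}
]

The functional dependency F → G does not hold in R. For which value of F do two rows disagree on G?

11

F=0: rows 1, 4 → G = N91, N91 ✓
F=9: row 2 → G = N54 ✓
F=8: row 3 → G = N60 ✓
F=10: row 5 → G = N93 ✓
F=11: rows 6, 9 → G takes values {N25, N76} — violation
F=3: row 7 → G = N14 ✓
F=7: row 8 → G = N11 ✓
The only F value with inconsistent G is F=11.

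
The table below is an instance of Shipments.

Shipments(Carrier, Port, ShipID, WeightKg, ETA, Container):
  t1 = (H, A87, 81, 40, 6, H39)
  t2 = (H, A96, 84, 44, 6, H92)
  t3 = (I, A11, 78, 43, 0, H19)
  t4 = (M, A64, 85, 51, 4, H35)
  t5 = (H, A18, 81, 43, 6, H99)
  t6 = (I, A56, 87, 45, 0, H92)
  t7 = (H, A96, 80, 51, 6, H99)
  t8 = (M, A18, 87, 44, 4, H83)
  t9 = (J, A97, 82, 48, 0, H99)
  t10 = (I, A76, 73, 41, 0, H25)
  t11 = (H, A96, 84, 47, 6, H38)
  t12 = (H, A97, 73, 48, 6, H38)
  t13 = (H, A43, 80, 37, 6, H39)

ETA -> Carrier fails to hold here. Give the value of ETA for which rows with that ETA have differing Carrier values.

0

ETA=6: rows 1, 2, 5, 7, 11, 12, 13 → Carrier = H, H, H, H, H, H, H ✓
ETA=0: rows 3, 6, 9, 10 → Carrier takes values {I, J} — violation
ETA=4: rows 4, 8 → Carrier = M, M ✓
The only ETA value with inconsistent Carrier is ETA=0.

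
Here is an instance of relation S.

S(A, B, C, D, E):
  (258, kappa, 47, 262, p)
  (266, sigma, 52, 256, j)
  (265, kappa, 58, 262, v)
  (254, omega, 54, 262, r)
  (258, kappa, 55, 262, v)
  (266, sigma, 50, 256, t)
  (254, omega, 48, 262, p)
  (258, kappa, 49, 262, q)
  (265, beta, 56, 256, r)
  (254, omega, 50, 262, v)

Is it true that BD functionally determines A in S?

(B=kappa, D=262): 4 rows → A takes values {258, 265} — violation
(B=sigma, D=256): 2 rows → A = 266, 266 ✓
(B=omega, D=262): 3 rows → A = 254, 254, 254 ✓
(B=beta, D=256): 1 row → A = 265 ✓
Two rows agree on BD but differ on A, so BD -> A does not hold.

No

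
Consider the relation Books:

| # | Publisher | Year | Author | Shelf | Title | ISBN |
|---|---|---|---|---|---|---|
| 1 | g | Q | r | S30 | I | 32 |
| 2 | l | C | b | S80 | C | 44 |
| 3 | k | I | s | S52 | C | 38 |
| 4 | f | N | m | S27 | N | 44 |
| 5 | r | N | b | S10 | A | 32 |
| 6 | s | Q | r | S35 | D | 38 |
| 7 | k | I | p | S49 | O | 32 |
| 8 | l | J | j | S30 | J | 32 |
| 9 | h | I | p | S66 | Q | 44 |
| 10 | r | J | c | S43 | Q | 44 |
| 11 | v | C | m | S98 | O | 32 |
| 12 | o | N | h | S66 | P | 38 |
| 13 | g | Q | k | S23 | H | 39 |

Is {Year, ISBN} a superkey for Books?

Yes

All 13 rows have distinct {Year, ISBN} values, so {Year, ISBN} → (all attributes) holds and {Year, ISBN} is a superkey.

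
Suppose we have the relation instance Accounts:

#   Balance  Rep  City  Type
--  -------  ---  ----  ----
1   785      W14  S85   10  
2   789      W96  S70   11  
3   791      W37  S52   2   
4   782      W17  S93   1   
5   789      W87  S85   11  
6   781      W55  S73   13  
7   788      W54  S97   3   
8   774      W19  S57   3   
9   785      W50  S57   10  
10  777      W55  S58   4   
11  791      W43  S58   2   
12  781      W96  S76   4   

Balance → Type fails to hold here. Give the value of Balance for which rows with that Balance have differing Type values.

Balance=785: rows 1, 9 → Type = 10, 10 ✓
Balance=789: rows 2, 5 → Type = 11, 11 ✓
Balance=791: rows 3, 11 → Type = 2, 2 ✓
Balance=782: row 4 → Type = 1 ✓
Balance=781: rows 6, 12 → Type takes values {13, 4} — violation
Balance=788: row 7 → Type = 3 ✓
Balance=774: row 8 → Type = 3 ✓
Balance=777: row 10 → Type = 4 ✓
The only Balance value with inconsistent Type is Balance=781.

781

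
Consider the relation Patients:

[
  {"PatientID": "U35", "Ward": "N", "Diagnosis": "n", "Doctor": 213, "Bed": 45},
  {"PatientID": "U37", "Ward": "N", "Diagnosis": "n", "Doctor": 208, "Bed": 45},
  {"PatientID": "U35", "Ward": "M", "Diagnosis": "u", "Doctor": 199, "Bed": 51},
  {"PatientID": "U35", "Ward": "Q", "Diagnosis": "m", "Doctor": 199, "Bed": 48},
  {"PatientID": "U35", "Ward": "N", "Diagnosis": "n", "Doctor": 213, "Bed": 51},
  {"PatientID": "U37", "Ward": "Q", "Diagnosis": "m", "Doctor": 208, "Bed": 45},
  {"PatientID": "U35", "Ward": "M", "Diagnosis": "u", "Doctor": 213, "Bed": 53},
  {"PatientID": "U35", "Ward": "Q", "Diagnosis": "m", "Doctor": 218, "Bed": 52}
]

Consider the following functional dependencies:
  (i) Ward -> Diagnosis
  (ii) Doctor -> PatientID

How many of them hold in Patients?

2

(i) Ward -> Diagnosis: every LHS value maps to a single RHS value — holds.
(ii) Doctor -> PatientID: every LHS value maps to a single RHS value — holds.
2 of the 2 dependencies hold.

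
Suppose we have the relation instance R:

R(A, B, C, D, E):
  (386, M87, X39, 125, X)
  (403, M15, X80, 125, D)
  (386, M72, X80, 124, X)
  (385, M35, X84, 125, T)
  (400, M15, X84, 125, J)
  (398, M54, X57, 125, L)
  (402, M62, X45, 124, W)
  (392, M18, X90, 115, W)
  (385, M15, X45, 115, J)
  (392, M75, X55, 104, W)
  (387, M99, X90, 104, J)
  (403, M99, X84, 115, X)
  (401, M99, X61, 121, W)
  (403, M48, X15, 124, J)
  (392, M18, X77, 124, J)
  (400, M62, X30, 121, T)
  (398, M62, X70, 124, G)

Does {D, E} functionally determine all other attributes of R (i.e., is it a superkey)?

No

Two distinct rows share (D=124, E=J), so {D, E} does not determine every attribute — not a superkey.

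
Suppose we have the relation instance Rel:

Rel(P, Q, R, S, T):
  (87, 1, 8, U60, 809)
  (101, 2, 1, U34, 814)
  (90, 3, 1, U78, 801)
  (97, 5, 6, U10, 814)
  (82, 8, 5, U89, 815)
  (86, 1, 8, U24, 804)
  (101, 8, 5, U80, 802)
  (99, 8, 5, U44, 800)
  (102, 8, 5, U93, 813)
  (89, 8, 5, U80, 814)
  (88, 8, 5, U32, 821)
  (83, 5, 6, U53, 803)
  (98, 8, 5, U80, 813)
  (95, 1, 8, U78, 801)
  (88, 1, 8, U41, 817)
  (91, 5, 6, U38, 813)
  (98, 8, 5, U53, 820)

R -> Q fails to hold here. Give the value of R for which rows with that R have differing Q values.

1

R=8: 4 rows → Q = 1, 1, 1, 1 ✓
R=1: 2 rows → Q takes values {2, 3} — violation
R=6: 3 rows → Q = 5, 5, 5 ✓
R=5: 8 rows → Q = 8, 8, 8, 8, 8, 8, 8, 8 ✓
The only R value with inconsistent Q is R=1.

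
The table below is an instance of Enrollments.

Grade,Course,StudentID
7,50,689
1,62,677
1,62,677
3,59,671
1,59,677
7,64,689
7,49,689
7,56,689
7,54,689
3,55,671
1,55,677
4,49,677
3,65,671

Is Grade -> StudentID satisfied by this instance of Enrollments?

Grade=7: 5 rows → StudentID = 689, 689, 689, 689, 689 ✓
Grade=1: 4 rows → StudentID = 677, 677, 677, 677 ✓
Grade=3: 3 rows → StudentID = 671, 671, 671 ✓
Grade=4: 1 row → StudentID = 677 ✓
Every Grade value is associated with a single StudentID value, so Grade -> StudentID holds.

Yes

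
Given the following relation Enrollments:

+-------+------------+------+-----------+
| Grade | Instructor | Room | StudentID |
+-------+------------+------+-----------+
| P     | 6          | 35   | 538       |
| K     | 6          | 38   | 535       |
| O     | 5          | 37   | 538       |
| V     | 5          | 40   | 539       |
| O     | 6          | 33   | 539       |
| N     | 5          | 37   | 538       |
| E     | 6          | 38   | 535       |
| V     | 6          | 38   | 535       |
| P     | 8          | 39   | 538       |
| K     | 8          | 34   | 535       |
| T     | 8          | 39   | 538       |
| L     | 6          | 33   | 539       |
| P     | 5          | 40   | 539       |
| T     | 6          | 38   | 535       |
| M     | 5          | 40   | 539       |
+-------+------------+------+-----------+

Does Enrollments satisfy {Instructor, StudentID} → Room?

(Instructor=6, StudentID=538): 1 row → Room = 35 ✓
(Instructor=6, StudentID=535): 4 rows → Room = 38, 38, 38, 38 ✓
(Instructor=5, StudentID=538): 2 rows → Room = 37, 37 ✓
(Instructor=5, StudentID=539): 3 rows → Room = 40, 40, 40 ✓
(Instructor=6, StudentID=539): 2 rows → Room = 33, 33 ✓
(Instructor=8, StudentID=538): 2 rows → Room = 39, 39 ✓
(Instructor=8, StudentID=535): 1 row → Room = 34 ✓
Every {Instructor, StudentID} value is associated with a single Room value, so {Instructor, StudentID} → Room holds.

Yes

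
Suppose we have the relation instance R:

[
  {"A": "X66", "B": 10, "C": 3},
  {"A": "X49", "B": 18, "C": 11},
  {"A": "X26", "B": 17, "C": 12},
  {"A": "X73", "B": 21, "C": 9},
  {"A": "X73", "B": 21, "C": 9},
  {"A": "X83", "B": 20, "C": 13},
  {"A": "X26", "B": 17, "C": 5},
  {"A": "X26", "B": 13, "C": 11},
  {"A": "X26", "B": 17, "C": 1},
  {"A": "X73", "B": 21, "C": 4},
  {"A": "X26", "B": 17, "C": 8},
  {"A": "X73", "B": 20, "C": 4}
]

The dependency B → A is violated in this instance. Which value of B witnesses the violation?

B=10: 1 row → A = X66 ✓
B=18: 1 row → A = X49 ✓
B=17: 4 rows → A = X26, X26, X26, X26 ✓
B=21: 3 rows → A = X73, X73, X73 ✓
B=20: 2 rows → A takes values {X83, X73} — violation
B=13: 1 row → A = X26 ✓
The only B value with inconsistent A is B=20.

20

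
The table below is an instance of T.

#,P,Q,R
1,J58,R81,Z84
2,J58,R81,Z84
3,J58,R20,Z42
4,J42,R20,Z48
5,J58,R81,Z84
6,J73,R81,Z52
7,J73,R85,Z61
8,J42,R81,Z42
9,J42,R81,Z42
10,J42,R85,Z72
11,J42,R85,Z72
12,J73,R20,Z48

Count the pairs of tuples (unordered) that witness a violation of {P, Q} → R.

(P=J58, Q=R81): all 3 rows agree on R — 0 pairs.
(P=J42, Q=R81): all 2 rows agree on R — 0 pairs.
(P=J42, Q=R85): all 2 rows agree on R — 0 pairs.

0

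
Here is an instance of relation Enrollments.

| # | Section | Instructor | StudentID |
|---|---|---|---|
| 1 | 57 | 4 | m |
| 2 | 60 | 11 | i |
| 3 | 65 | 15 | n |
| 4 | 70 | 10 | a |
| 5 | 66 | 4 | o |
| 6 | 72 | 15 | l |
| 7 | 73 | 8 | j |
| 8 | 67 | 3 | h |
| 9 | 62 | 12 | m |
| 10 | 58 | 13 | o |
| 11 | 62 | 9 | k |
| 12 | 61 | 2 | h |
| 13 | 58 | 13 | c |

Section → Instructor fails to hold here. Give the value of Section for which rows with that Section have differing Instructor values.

Section=57: row 1 → Instructor = 4 ✓
Section=60: row 2 → Instructor = 11 ✓
Section=65: row 3 → Instructor = 15 ✓
Section=70: row 4 → Instructor = 10 ✓
Section=66: row 5 → Instructor = 4 ✓
Section=72: row 6 → Instructor = 15 ✓
Section=73: row 7 → Instructor = 8 ✓
Section=67: row 8 → Instructor = 3 ✓
Section=62: rows 9, 11 → Instructor takes values {12, 9} — violation
Section=58: rows 10, 13 → Instructor = 13, 13 ✓
Section=61: row 12 → Instructor = 2 ✓
The only Section value with inconsistent Instructor is Section=62.

62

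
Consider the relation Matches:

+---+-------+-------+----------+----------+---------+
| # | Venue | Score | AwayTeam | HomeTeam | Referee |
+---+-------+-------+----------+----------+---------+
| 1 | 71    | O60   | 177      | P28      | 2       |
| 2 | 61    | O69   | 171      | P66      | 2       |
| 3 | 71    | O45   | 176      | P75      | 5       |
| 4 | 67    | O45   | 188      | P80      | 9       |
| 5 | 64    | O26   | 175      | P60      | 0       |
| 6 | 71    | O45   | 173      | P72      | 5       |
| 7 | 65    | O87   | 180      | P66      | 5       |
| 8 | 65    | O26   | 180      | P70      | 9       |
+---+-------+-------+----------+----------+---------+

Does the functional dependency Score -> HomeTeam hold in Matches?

Score=O60: row 1 → HomeTeam = P28 ✓
Score=O69: row 2 → HomeTeam = P66 ✓
Score=O45: rows 3, 4, 6 → HomeTeam takes values {P75, P80, P72} — violation
Score=O26: rows 5, 8 → HomeTeam takes values {P60, P70} — violation
Score=O87: row 7 → HomeTeam = P66 ✓
Two rows agree on Score but differ on HomeTeam, so Score -> HomeTeam does not hold.

No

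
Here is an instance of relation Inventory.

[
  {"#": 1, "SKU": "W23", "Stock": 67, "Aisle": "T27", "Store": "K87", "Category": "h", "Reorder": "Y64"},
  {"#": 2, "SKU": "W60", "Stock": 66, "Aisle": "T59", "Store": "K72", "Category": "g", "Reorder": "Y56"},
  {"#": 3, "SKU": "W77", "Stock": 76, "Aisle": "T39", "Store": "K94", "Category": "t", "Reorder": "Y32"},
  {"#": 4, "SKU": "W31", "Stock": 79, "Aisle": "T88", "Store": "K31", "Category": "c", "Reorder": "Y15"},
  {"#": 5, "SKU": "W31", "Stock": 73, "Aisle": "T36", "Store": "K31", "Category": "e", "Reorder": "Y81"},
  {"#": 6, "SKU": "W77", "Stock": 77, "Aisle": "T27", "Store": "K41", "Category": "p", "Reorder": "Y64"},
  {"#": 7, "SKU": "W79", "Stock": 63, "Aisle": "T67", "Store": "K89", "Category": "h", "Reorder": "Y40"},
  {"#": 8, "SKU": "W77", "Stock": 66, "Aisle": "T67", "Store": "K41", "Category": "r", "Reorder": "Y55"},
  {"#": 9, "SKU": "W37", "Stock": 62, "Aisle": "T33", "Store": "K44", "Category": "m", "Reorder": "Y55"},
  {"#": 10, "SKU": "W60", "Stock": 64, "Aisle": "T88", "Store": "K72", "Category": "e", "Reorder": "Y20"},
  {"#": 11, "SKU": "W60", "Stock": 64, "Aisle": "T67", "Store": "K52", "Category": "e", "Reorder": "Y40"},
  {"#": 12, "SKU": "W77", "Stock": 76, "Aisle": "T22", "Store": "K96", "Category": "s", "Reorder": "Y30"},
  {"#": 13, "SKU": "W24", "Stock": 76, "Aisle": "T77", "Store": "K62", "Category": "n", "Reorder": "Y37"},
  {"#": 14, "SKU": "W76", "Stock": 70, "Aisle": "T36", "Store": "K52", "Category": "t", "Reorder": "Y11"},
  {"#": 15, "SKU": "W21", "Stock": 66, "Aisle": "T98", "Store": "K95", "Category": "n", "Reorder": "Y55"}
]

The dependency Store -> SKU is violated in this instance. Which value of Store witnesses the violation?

K52

Store=K87: row 1 → SKU = W23 ✓
Store=K72: rows 2, 10 → SKU = W60, W60 ✓
Store=K94: row 3 → SKU = W77 ✓
Store=K31: rows 4, 5 → SKU = W31, W31 ✓
Store=K41: rows 6, 8 → SKU = W77, W77 ✓
Store=K89: row 7 → SKU = W79 ✓
Store=K44: row 9 → SKU = W37 ✓
Store=K52: rows 11, 14 → SKU takes values {W60, W76} — violation
Store=K96: row 12 → SKU = W77 ✓
Store=K62: row 13 → SKU = W24 ✓
Store=K95: row 15 → SKU = W21 ✓
The only Store value with inconsistent SKU is Store=K52.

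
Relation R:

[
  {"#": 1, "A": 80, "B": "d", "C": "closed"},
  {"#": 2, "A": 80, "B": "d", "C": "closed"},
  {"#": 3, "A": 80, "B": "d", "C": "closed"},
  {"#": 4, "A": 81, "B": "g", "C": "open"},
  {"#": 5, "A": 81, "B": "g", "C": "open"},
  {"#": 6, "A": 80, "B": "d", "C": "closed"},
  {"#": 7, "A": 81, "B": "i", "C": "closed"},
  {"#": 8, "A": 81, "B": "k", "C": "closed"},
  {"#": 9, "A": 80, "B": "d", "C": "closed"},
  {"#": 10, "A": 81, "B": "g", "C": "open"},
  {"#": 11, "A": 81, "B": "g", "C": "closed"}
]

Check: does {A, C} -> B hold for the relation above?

No

(A=80, C=closed): rows 1, 2, 3, 6, 9 → B = d, d, d, d, d ✓
(A=81, C=open): rows 4, 5, 10 → B = g, g, g ✓
(A=81, C=closed): rows 7, 8, 11 → B takes values {i, k, g} — violation
Two rows agree on {A, C} but differ on B, so {A, C} -> B does not hold.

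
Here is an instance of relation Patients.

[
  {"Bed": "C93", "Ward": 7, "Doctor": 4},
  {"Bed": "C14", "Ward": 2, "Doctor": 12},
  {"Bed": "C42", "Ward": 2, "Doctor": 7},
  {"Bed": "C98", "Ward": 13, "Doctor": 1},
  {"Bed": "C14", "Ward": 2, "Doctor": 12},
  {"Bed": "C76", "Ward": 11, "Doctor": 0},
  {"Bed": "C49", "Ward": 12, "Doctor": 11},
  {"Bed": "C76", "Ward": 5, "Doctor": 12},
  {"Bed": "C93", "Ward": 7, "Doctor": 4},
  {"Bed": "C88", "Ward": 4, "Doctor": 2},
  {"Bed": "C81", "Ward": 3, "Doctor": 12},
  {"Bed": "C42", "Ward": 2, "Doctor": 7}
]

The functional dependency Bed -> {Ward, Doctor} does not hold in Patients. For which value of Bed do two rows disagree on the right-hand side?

C76

Bed=C93: 2 rows → {Ward,Doctor} = (7, 4), (7, 4) ✓
Bed=C14: 2 rows → {Ward,Doctor} = (2, 12), (2, 12) ✓
Bed=C42: 2 rows → {Ward,Doctor} = (2, 7), (2, 7) ✓
Bed=C98: 1 row → {Ward,Doctor} = (13, 1) ✓
Bed=C76: 2 rows → {Ward,Doctor} takes values {(11, 0), (5, 12)} — violation
Bed=C49: 1 row → {Ward,Doctor} = (12, 11) ✓
Bed=C88: 1 row → {Ward,Doctor} = (4, 2) ✓
Bed=C81: 1 row → {Ward,Doctor} = (3, 12) ✓
The only Bed value with inconsistent RHS is Bed=C76.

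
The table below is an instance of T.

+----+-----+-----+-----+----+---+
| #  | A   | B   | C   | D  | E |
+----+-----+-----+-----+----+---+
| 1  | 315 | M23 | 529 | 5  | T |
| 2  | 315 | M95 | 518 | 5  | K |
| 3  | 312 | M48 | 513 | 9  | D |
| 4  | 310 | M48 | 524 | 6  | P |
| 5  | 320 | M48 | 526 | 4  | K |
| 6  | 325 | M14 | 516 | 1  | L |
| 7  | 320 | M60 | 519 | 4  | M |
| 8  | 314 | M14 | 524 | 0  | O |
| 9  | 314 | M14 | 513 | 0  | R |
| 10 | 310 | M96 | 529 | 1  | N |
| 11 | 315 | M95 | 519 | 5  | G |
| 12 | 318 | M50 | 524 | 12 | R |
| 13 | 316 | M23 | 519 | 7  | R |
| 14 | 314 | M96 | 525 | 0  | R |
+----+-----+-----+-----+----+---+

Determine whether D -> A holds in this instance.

No

D=5: rows 1, 2, 11 → A = 315, 315, 315 ✓
D=9: row 3 → A = 312 ✓
D=6: row 4 → A = 310 ✓
D=4: rows 5, 7 → A = 320, 320 ✓
D=1: rows 6, 10 → A takes values {325, 310} — violation
D=0: rows 8, 9, 14 → A = 314, 314, 314 ✓
D=12: row 12 → A = 318 ✓
D=7: row 13 → A = 316 ✓
Two rows agree on D but differ on A, so D -> A does not hold.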